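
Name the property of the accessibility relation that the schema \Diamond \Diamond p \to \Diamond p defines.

Transitivity

This is frame-equivalent to □p → □□p (substitute ¬p for p and contrapose).
Suppose □p→□□p is valid. Take Rxy, Ryz and set V(p)={w : Rxw}. Then □p at x, so □□p at x, so □p at y, so p at z, i.e. Rxz.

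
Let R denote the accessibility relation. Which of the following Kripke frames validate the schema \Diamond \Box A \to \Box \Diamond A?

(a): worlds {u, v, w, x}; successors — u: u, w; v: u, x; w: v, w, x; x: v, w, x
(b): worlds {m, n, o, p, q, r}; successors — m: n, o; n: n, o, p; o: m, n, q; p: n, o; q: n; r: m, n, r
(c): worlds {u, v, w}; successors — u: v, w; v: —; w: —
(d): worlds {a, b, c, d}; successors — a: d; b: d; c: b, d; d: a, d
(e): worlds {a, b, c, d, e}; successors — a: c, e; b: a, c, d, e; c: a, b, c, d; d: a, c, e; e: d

(a), (b), (d)

Frame correspondent (Sahlqvist): \forall x \forall y \forall z (Rxy \wedge Rxz \to \exists w (Ryw \wedge Rzw)) — i.e. convergence.
(a): satisfies the condition.
(b): satisfies the condition.
(c): fails — Ruv and Ruv but v and v have no common successor.
(d): satisfies the condition.
(e): fails — Rba and Rbe but a and e have no common successor.
Valid on: (a), (b), (d).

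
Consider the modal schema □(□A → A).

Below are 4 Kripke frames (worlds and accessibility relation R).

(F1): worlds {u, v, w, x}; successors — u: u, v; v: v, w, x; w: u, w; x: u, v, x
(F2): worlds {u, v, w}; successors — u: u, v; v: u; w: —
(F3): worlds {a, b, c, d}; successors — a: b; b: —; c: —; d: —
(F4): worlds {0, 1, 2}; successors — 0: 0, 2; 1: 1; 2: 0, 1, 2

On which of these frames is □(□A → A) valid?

(F1), (F4)

The schema corresponds to shift-reflexivity: ∀x ∀y (Rxy → Ryy).
(F1): ✓.
(F2): fails — Ruv but not Rvv.
(F3): fails — Rab but not Rbb.
(F4): ✓.
Valid on: (F1), (F4).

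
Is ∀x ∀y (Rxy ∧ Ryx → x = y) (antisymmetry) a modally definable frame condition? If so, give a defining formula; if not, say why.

Modal frame validity is preserved under surjective bounded morphisms.
The 4-cycle (worlds s,t,u,v with s→t→u→v→s) is antisymmetric. Sending even-indexed worlds to s and odd-indexed worlds to t is a surjective bounded morphism onto the two-world frame with s↔t, which is not antisymmetric.
So no modal formula (or set of formulas) defines exactly the antisymmetric frames.

No — not modally definable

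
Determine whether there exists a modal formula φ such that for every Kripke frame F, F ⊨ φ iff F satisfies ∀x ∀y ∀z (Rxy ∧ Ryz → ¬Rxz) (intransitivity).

If a class were modally definable it would be closed under surjective bounded morphisms (Goldblatt–Thomason).
The 7-cycle (worlds w0,w1,w2,w3,w4,w5,w6 with w0→w1→w2→w3→w4→w5→w6→w0) is intransitive. Mapping every world to a single reflexive point • is a surjective bounded morphism; the reflexive point is not intransitive (R••∧R•• but R••).
So the class is not modally definable.

No — not modally definable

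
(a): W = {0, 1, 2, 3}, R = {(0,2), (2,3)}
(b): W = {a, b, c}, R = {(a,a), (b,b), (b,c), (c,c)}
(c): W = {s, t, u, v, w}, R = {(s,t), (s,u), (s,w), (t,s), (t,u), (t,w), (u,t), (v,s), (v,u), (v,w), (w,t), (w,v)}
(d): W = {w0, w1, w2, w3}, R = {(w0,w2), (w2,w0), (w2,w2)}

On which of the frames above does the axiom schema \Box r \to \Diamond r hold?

(b), (c)

The schema corresponds to seriality: \forall x \exists y Rxy.
(a): fails — world 1 has no successor.
(b): ✓.
(c): ✓.
(d): fails — world w1 has no successor.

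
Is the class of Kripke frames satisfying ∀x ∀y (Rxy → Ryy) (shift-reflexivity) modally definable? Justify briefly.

The condition is shift-reflexivity. A defining modal formula is □(□q → q).
Suppose □(□q→q) is valid. Take Rxy and set V(q)={w : Ryw}. Then at y, □q holds; since □(□q→q) at x, □q→q at y, so q at y, i.e. Ryy.

Definable; □(□q → q) defines it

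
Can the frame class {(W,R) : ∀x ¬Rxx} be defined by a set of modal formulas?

No — not modally definable

Modal frame validity is preserved under surjective bounded morphisms.
The 3-cycle (worlds s,t,u with s→t→u→s) is irreflexive, and the map sending every world to a single reflexive point • is a surjective bounded morphism (forth: every edge maps to (•,•); back: every world has a successor). So any modal formula valid on the 3-cycle is also valid on the reflexive point, which is not irreflexive.
So the class is not modally definable.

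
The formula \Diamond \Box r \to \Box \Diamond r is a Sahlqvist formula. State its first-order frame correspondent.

Suppose ◇□r→□◇r is valid. Take Rxy, Rxz and set V(r)={w : Ryw}. Then □r at y so ◇□r at x, so □◇r at x, so ◇r at z, giving w with Rzw and Ryw.

convergence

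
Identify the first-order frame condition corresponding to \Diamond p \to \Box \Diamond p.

the Euclidean property: \forall x \forall y \forall z (Rxy \wedge Rxz \to Ryz)

This is the 5 axiom.
It corresponds to the Euclidean property: \forall x \forall y \forall z (Rxy \wedge Rxz \to Ryz).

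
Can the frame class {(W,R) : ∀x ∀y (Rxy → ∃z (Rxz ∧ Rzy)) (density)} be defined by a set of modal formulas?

This is a Sahlqvist condition; the C4 axiom □□r → □r defines it.

Yes, by □□r → □r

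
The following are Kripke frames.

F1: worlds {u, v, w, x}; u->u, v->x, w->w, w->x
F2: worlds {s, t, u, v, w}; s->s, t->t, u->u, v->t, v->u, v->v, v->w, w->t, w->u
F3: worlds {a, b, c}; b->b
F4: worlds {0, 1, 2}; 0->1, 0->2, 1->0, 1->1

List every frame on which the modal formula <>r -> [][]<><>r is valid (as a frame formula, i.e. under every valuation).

F3

This is the axiom for a generalized confluence (Geach) condition; its first-order frame correspondent is forall x forall y forall z ((xRy & x R^2 z) -> exists w (y = w & z R^2 w)).
F1: fails — wRw, wR²x but no t with w=t and xR²t.
F2: fails — vRt, vR²u but no w* with t=w* and uR²w*.
F3: holds.
F4: fails — 0R2, 0R²0 but no w with 2=w and 0R²w.
Valid on: F3.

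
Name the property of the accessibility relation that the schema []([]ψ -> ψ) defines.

This schema is the T□ axiom.
Its frame correspondent is shift-reflexivity — forall x forall y (Rxy -> Ryy).

shift-reflexivity: forall x forall y (Rxy -> Ryy)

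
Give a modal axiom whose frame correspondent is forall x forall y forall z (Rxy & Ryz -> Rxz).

A defining formula is □p → □□p (the 4 axiom).

□p → □□p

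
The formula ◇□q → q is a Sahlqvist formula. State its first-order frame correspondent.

Replacing q by ¬q and contraposing gives the equivalent schema q → □◇q.
Suppose q→□◇q is valid. Take Rxy and set V(q)={x}. Then q at x, so □◇q at x, so ◇q at y, so some z with Ryz has q; z=x, i.e. Ryx.
Conversely, any frame satisfying ∀x ∀y (Rxy → Ryx) validates the schema.
Frame condition: ∀x ∀y (Rxy → Ryx).

Symmetry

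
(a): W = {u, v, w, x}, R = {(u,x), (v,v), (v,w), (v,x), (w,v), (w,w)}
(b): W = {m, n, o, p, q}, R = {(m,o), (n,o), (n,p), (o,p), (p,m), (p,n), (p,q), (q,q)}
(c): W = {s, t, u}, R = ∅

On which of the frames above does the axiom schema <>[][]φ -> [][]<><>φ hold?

This is the axiom for a generalized confluence (Geach) condition; its first-order frame correspondent is forall x forall y forall z ((xRy & x R^2 z) -> exists w (y R^2 w & z R^2 w)).
(a): fails — vRv, vR²x but no t with vR²t and xR²t.
(b): fails — nRo, nR²m but no w with oR²w and mR²w.
(c): holds.

(c)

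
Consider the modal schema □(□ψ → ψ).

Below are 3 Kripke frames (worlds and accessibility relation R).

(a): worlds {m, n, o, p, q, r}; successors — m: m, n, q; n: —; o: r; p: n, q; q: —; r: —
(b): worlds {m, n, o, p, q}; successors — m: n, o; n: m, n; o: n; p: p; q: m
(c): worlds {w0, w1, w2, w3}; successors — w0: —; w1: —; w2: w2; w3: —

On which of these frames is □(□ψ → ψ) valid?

This is the axiom for shift-reflexivity; its first-order frame correspondent is ∀x ∀y (Rxy → Ryy).
(a): fails — Rpn but not Rnn.
(b): fails — Rmo but not Roo.
(c): satisfies the condition.
Valid on: (c).

(c)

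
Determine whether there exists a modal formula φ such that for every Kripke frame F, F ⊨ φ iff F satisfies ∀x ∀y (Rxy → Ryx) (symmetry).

Yes — defined by p → □◇p

Yes: it is symmetry, defined by the B schema p → □◇p.
Suppose p→□◇p is valid. Take Rxy and set V(p)={x}. Then p at x, so □◇p at x, so ◇p at y, so some z with Ryz has p; z=x, i.e. Ryx.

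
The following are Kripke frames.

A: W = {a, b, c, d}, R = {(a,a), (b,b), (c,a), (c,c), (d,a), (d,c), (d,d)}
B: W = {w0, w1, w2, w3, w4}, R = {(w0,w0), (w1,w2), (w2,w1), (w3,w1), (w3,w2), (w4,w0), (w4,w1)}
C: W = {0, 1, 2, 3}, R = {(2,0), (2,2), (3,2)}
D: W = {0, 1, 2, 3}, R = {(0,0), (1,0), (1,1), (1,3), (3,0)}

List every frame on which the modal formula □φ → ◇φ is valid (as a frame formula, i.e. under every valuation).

This is the axiom for seriality; its first-order frame correspondent is ∀x ∃y Rxy.
A: satisfies the condition.
B: satisfies the condition.
C: fails — world 0 has no successor.
D: fails — world 2 has no successor.
Valid on: A, B.

A, B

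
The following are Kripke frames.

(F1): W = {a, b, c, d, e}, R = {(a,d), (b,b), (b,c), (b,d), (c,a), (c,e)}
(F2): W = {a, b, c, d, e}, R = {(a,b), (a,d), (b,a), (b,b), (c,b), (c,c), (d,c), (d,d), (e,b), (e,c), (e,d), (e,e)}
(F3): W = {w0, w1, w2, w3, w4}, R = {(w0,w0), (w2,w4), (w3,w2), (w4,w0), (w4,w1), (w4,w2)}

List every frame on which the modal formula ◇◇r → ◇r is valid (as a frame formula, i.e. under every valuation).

Frame correspondent (Sahlqvist): ∀x ∀y ∀z (Rxy ∧ Ryz → Rxz) — i.e. transitivity.
(F1): fails — Rbc and Rce but not Rbe.
(F2): fails — Reb and Rba but not Rea.
(F3): fails — Rw2w4 and Rw4w1 but not Rw2w1.
Valid on no frame.

none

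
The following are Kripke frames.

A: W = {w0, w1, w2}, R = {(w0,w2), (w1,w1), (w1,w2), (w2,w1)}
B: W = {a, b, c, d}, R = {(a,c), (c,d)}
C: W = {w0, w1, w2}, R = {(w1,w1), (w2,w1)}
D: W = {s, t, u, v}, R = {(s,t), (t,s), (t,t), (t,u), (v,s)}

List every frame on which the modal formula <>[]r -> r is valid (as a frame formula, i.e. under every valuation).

none

Frame correspondent (Sahlqvist): forall x forall y (Rxy -> Ryx) — i.e. symmetry.
A: fails — Rw0w2 but not Rw2w0.
B: fails — Rac but not Rca.
C: fails — Rw2w1 but not Rw1w2.
D: fails — Rvs but not Rsv.
Valid on no frame.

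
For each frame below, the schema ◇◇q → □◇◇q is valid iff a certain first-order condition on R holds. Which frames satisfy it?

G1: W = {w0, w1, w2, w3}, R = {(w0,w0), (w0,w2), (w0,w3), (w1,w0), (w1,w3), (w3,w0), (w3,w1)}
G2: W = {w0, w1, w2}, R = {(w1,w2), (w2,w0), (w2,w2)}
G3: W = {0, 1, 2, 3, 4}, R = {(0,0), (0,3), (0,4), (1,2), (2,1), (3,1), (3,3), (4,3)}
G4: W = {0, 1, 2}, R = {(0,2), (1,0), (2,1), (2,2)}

The schema corresponds to a generalized confluence (Geach) condition: ∀x ∀y ∀z ((xR²y ∧ xRz) → ∃w (y = w ∧ zR²w)).
G1: fails — w0R²w0, w0Rw2 but no w with w0=w and w2R²w.
G2: fails — w2R²w0, w2Rw0 but no w with w0=w and w0R²w.
G3: fails — 0R²0, 0R3 but no w with 0=w and 3R²w.
G4: fails — 2R²0, 2R1 but no w with 0=w and 1R²w.
Valid on no frame.

none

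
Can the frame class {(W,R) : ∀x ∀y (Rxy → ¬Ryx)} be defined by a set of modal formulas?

Not modally definable

Any modally definable frame class is closed under surjective bounded morphisms.
The 5-cycle (worlds a,b,c,d,e with a→b→c→d→e→a) is asymmetric. Mapping every world to a single reflexive point • is a surjective bounded morphism, and the reflexive point is not asymmetric (R•• but asymmetry requires ¬R••).
So the class is not modally definable.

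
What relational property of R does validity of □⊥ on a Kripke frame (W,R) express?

Emptiness of R

□⊥ is valid iff no world has any successor (otherwise □⊥ fails at any world with one).
The converse is a direct semantic check.
Frame condition: ∀x ∀y ¬Rxy.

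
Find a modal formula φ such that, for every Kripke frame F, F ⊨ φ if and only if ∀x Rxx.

□r → r

This is reflexivity; the standard corresponding axiom is T: □r → r.
Suppose □r→r is valid. At any x set V(r)={w : Rxw}. Then □r holds at x, so r holds at x, i.e. Rxx.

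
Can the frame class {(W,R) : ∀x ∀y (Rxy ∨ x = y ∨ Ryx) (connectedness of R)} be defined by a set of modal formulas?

No — not modally definable

Modal frame validity is preserved under disjoint unions.
Take 3 disjoint single-world reflexive frames: each is trivially connected, but their disjoint union has 3 worlds with no edge between distinct components, so it is not connected.
Hence connectedness of R is not modally definable.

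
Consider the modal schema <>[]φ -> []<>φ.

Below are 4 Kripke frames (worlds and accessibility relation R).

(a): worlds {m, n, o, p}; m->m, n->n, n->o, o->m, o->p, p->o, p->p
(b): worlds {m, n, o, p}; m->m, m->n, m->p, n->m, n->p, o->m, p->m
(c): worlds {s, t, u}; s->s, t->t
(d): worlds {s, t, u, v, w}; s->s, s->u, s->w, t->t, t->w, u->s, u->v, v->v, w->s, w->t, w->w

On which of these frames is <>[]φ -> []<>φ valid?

This is the axiom for convergence; its first-order frame correspondent is forall x forall y forall z (Rxy & Rxz -> exists w (Ryw & Rzw)).
(a): fails — Rnn and Rno but n and o have no common successor.
(b): satisfies the condition.
(c): satisfies the condition.
(d): fails — Ruv and Rus but v and s have no common successor.
Valid on: (b), (c).

(b), (c)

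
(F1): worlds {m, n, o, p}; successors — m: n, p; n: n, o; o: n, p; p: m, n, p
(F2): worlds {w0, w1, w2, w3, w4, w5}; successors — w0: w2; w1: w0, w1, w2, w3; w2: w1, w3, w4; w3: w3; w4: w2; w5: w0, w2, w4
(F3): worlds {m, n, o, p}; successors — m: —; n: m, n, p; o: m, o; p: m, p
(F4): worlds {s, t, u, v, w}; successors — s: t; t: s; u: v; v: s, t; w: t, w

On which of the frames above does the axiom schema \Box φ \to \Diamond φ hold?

(F1), (F2), (F4)

Frame correspondent (Sahlqvist): \forall x \exists y Rxy — i.e. seriality.
(F1): satisfies the condition.
(F2): satisfies the condition.
(F3): fails — world m has no successor.
(F4): satisfies the condition.
Valid on: (F1), (F2), (F4).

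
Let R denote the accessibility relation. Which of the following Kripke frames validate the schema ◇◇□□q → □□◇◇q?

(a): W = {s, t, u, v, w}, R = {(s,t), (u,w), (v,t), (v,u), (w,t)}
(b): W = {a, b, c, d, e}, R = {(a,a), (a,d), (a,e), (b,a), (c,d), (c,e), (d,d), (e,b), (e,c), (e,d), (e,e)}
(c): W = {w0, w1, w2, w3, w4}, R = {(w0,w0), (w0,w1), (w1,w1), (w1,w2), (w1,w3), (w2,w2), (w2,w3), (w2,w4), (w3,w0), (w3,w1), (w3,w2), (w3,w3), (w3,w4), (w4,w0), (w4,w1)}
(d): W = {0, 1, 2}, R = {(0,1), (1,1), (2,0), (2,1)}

Frame correspondent (Sahlqvist): ∀x ∀y ∀z ((xR²y ∧ xR²z) → ∃w (yR²w ∧ zR²w)) — i.e. a generalized confluence (Geach) condition.
(a): fails — uR²t, uR²t but no w* with tR²w* and tR²w*.
(b): condition met.
(c): condition met.
(d): condition met.

(b), (c), (d)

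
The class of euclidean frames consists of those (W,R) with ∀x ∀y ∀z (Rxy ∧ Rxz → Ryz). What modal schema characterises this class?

◇s → □◇s

A defining formula is ◇s → □◇s (the 5 axiom).
Suppose ◇s→□◇s is valid. Take Rxy, Rxz and set V(s)={y}. Then ◇s at x, so □◇s at x, so ◇s at z, so some w with Rzw has s; w=y, i.e. Rzy. By symmetry of the argument, Ryz.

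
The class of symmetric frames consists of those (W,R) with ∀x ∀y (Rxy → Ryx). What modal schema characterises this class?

p → □◇p

The condition is symmetry. The B schema p → □◇p defines it.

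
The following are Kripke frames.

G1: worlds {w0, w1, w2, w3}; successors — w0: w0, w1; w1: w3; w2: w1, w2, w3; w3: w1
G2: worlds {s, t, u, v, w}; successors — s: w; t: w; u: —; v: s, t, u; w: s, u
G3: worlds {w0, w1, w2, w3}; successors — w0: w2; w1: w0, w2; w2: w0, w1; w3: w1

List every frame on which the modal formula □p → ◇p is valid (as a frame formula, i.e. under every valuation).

G1, G3

Frame correspondent (Sahlqvist): ∀x ∃y Rxy — i.e. seriality.
G1: satisfies the condition.
G2: fails — world u has no successor.
G3: satisfies the condition.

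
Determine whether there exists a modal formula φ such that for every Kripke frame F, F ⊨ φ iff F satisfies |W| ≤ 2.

Not definable by any modal formula

Any modally definable frame class is closed under disjoint unions.
Any modal formula valid on each of 3 disjoint one-world frames is valid on their disjoint union (validity is preserved under disjoint unions). Each one-world frame has |W|=1≤2, but the union has |W|=3.
Hence having at most 2 worlds is not modally definable.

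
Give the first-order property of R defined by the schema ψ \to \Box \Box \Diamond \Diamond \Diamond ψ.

This is a Sahlqvist (Geach-type) schema ◇^0□^0ψ → □^2◇^3ψ.
Minimal-valuation argument: fix x; take any y with xR^0y and any z with xR^2z. Set V(ψ) to the set of worlds R-reachable from y in exactly 0 steps. Then □^0ψ holds at y, so the antecedent holds at x; validity forces ◇^3ψ at z, giving a w with zR^3w and yR^0w.
First-order correspondent: \forall x \forall z (x R^2 z \to \exists w (x = w \wedge z R^3 w)).

\forall x \forall z (x R^2 z \to \exists w (x = w \wedge z R^3 w))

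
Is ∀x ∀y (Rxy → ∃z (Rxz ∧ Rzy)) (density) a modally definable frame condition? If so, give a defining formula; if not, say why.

The condition is density. A defining modal formula is □□p → □p.
Suppose □□p→□p is valid. Take Rxy and set V(p)={w : xR²w}. Then □□p at x, so □p at x, so p at y, i.e. ∃z(Rxz∧Rzy).

Definable; □□p → □p defines it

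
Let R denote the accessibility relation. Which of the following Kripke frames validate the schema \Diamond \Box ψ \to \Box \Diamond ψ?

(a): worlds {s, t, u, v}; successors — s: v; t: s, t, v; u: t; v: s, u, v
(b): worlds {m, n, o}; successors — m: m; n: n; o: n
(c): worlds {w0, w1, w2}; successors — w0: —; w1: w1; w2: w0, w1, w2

Frame correspondent (Sahlqvist): \forall x \forall y \forall z (Rxy \wedge Rxz \to \exists w (Ryw \wedge Rzw)) — i.e. convergence.
(a): fails — Rvv and Rvu but v and u have no common successor.
(b): condition met.
(c): fails — Rw2w2 and Rw2w0 but w2 and w0 have no common successor.
Valid on: (b).

(b)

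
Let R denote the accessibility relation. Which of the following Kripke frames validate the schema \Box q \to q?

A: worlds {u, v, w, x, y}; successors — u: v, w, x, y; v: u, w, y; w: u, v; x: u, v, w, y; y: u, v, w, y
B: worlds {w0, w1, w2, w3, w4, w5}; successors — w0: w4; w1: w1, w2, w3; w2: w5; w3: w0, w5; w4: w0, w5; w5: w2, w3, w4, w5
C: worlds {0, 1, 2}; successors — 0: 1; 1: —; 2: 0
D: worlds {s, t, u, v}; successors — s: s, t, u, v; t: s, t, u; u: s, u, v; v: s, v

Frame correspondent (Sahlqvist): \forall x Rxx — i.e. reflexivity.
A: fails — world u does not see itself.
B: fails — world w0 does not see itself.
C: fails — world 0 does not see itself.
D: ✓.

D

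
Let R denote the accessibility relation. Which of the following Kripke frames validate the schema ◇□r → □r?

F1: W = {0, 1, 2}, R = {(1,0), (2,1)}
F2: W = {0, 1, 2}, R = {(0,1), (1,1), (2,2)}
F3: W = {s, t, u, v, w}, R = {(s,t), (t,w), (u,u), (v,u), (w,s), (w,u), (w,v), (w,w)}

F2

The schema corresponds to the Euclidean property: ∀x ∀y ∀z (Rxy ∧ Rxz → Ryz).
F1: fails — R10 and R10 but not R00.
F2: condition met.
F3: fails — Rst and Rst but not Rtt.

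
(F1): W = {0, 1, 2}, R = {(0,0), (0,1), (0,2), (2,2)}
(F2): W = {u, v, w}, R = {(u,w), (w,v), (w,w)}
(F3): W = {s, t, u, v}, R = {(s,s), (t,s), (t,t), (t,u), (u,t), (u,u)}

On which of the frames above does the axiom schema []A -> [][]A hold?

This is the axiom for transitivity; its first-order frame correspondent is forall x forall y forall z (Rxy & Ryz -> Rxz).
(F1): condition met.
(F2): fails — Ruw and Rwv but not Ruv.
(F3): fails — Rut and Rts but not Rus.

(F1)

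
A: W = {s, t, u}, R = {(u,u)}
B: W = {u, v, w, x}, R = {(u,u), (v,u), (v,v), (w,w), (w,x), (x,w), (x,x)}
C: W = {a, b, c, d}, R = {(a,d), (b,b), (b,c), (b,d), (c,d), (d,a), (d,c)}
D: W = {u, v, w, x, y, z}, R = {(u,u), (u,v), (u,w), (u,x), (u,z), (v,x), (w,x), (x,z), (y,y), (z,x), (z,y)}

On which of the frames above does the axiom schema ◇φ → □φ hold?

Frame correspondent (Sahlqvist): ∀x ∀y ∀z (Rxy ∧ Rxz → y = z) — i.e. partial functionality.
A: satisfies the condition.
B: fails — v sees both u and v.
C: fails — b sees both b and c.
D: fails — u sees both u and v.
Valid on: A.

A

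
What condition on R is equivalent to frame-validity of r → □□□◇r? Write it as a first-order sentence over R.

This is a Sahlqvist (Geach-type) schema ◇^0□^0r → □^3◇^1r.
Minimal-valuation argument: fix x; take any y with xR^0y and any z with xR^3z. Set V(r) to the set of worlds R-reachable from y in exactly 0 steps. Then □^0r holds at y, so the antecedent holds at x; validity forces ◇^1r at z, giving a w with zR^1w and yR^0w.
First-order correspondent: ∀x ∀z (xR³z → ∃w (x = w ∧ zRw)).

∀x ∀z (xR³z → ∃w (x = w ∧ zRw))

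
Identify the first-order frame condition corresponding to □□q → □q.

density: ∀x ∀y (Rxy → ∃z (Rxz ∧ Rzy))

Suppose □□q→□q is valid. Take Rxy and set V(q)={w : xR²w}. Then □□q at x, so □q at x, so q at y, i.e. ∃z(Rxz∧Rzy).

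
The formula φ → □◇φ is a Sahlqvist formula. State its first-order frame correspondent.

This schema is the B axiom.
Its frame correspondent is symmetry — ∀x ∀y (Rxy → Ryx).

Symmetry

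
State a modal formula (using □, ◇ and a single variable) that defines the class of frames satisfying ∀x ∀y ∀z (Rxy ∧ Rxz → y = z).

◇s → □s

A defining formula is ◇s → □s (the CD axiom).
Suppose ◇s→□s is valid. Take Rxy, Rxz and set V(s)={y}. Then ◇s at x, so □s at x, so s at z, i.e. z=y.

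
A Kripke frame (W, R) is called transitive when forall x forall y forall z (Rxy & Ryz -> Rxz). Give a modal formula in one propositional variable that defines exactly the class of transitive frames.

□s → □□s

This is transitivity; the standard corresponding axiom is 4: □s → □□s.
Suppose □s→□□s is valid. Take Rxy, Ryz and set V(s)={w : Rxw}. Then □s at x, so □□s at x, so □s at y, so s at z, i.e. Rxz.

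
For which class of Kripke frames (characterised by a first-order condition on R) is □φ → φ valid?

reflexivity

Suppose □φ→φ is valid. At any x set V(φ)={w : Rxw}. Then □φ holds at x, so φ holds at x, i.e. Rxx.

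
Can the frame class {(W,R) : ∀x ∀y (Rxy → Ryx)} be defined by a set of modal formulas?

This is a Sahlqvist condition; the B axiom r → □◇r defines it.
Suppose r→□◇r is valid. Take Rxy and set V(r)={x}. Then r at x, so □◇r at x, so ◇r at y, so some z with Ryz has r; z=x, i.e. Ryx.

Definable; r → □◇r defines it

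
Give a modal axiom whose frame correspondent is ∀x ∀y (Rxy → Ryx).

This is symmetry; the standard corresponding axiom is B: r → □◇r.
Suppose r→□◇r is valid. Take Rxy and set V(r)={x}. Then r at x, so □◇r at x, so ◇r at y, so some z with Ryz has r; z=x, i.e. Ryx.

r → □◇r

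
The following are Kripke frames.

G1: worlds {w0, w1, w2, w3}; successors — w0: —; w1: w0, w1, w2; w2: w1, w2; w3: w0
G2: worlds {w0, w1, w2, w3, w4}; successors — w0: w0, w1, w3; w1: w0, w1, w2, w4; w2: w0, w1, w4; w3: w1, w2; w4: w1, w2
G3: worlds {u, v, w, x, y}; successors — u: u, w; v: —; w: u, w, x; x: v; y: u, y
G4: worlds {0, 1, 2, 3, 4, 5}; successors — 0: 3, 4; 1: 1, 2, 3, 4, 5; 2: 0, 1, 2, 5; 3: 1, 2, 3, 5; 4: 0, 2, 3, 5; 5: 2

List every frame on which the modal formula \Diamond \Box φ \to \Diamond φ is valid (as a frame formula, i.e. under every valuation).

Frame correspondent (Sahlqvist): \forall x \forall y (xRy \to \exists w (yRw \wedge xRw)) — i.e. a generalized confluence (Geach) condition.
G1: fails — w1Rw0 but no w with w0Rw and w1Rw.
G2: ✓.
G3: fails — wRx but no t with xRt and wRt.
G4: fails — 2R0 but no w with 0Rw and 2Rw.
Valid on: G2.

G2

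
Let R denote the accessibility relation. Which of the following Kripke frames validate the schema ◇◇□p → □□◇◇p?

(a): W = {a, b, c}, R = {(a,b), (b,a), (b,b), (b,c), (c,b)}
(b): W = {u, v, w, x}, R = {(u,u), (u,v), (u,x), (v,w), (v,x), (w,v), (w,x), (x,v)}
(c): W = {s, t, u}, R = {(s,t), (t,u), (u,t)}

This is the axiom for a generalized confluence (Geach) condition; its first-order frame correspondent is ∀x ∀y ∀z ((xR²y ∧ xR²z) → ∃w (yRw ∧ zR²w)).
(a): condition met.
(b): fails — uR²x, uR²x but no t with xRt and xR²t.
(c): fails — sR²u, sR²u but no w with uRw and uR²w.

(a)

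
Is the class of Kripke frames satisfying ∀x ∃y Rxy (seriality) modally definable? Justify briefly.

The condition is seriality. A defining modal formula is □r → ◇r.
Suppose □r→◇r is valid. At any x set V(r)=W. Then □r at x, so ◇r at x, so x has a successor.

Definable; □r → ◇r defines it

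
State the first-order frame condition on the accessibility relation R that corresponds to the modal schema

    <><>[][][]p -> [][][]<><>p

This is a Sahlqvist (Geach-type) schema ◇^2□^3p → □^3◇^2p.
Minimal-valuation argument: fix x; take any y with xR^2y and any z with xR^3z. Set V(p) to the set of worlds R-reachable from y in exactly 3 steps. Then □^3p holds at y, so the antecedent holds at x; validity forces ◇^2p at z, giving a w with zR^2w and yR^3w.
First-order correspondent: forall x forall y forall z ((x R^2 y & x R^3 z) -> exists w (y R^3 w & z R^2 w)).

forall x forall y forall z ((x R^2 y & x R^3 z) -> exists w (y R^3 w & z R^2 w))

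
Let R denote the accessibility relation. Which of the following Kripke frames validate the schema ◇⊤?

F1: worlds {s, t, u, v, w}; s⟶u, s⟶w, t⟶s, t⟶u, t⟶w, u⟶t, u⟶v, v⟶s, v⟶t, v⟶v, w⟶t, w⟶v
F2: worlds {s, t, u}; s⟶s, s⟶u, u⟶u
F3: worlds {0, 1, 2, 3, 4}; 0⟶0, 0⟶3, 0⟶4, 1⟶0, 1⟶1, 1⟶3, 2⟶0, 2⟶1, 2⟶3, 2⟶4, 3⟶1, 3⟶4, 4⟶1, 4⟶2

The schema corresponds to seriality: ∀x ∃y Rxy.
F1: condition met.
F2: fails — world t has no successor.
F3: condition met.

F1, F3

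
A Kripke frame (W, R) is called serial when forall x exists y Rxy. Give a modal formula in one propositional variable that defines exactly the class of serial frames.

A defining formula is □s → ◇s (the D axiom).
Suppose □s→◇s is valid. At any x set V(s)=W. Then □s at x, so ◇s at x, so x has a successor.

□s → ◇s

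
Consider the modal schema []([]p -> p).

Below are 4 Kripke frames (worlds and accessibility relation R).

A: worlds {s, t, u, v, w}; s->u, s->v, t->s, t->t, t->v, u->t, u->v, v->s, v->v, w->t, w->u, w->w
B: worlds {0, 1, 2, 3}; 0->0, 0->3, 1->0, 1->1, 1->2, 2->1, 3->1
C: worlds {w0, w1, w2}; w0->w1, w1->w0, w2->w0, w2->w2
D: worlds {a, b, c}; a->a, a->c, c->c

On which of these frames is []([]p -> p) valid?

The schema corresponds to shift-reflexivity: forall x forall y (Rxy -> Ryy).
A: fails — Rwu but not Ruu.
B: fails — R12 but not R22.
C: fails — Rw0w1 but not Rw1w1.
D: holds.
Valid on: D.

D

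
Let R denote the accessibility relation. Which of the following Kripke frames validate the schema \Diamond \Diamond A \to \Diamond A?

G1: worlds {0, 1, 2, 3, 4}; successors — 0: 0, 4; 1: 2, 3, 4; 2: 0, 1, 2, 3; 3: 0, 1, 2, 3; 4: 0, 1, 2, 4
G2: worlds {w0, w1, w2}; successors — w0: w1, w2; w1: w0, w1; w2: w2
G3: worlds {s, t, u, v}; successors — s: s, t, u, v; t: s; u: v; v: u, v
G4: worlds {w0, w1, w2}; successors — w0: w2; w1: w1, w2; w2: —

Frame correspondent (Sahlqvist): \forall x \forall y \forall z (Rxy \wedge Ryz \to Rxz) — i.e. transitivity.
G1: fails — R31 and R14 but not R34.
G2: fails — Rw1w0 and Rw0w2 but not Rw1w2.
G3: fails — Ruv and Rvu but not Ruu.
G4: satisfies the condition.

G4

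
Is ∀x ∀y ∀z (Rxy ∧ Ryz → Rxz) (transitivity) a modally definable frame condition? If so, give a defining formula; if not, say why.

Yes: it is transitivity, defined by the 4 schema □p → □□p.
Suppose □p→□□p is valid. Take Rxy, Ryz and set V(p)={w : Rxw}. Then □p at x, so □□p at x, so □p at y, so p at z, i.e. Rxz.

Yes, by □p → □□p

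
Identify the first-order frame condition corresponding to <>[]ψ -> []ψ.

Replacing ψ by ¬ψ and contraposing gives the equivalent schema ◇ψ → □◇ψ.
Suppose ◇ψ→□◇ψ is valid. Take Rxy, Rxz and set V(ψ)={y}. Then ◇ψ at x, so □◇ψ at x, so ◇ψ at z, so some w with Rzw has ψ; w=y, i.e. Rzy. By symmetry of the argument, Ryz.

the Euclidean property: forall x forall y forall z (Rxy & Rxz -> Ryz)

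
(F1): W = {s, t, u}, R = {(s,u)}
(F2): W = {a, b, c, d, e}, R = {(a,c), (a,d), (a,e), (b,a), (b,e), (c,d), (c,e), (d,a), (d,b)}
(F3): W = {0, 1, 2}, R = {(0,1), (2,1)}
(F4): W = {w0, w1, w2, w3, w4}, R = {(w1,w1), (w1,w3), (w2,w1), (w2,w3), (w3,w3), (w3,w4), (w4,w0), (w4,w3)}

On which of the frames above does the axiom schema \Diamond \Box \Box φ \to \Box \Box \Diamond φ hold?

(F1), (F3)

Frame correspondent (Sahlqvist): \forall x \forall y \forall z ((xRy \wedge x R^2 z) \to \exists w (y R^2 w \wedge zRw)) — i.e. a generalized confluence (Geach) condition.
(F1): ✓.
(F2): fails — aRc, aR²a but no w with cR²w and aRw.
(F3): ✓.
(F4): fails — w3Rw3, w3R²w0 but no w with w3R²w and w0Rw.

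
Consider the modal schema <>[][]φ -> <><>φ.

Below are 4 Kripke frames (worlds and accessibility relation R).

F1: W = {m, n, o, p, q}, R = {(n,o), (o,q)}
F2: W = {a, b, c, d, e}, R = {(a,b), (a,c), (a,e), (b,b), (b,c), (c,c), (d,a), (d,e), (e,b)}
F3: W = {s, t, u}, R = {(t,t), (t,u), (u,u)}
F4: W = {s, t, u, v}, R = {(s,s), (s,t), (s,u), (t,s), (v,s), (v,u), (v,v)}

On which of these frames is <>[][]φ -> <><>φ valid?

F2, F3

Frame correspondent (Sahlqvist): forall x forall y (xRy -> exists w (y R^2 w & x R^2 w)) — i.e. a generalized confluence (Geach) condition.
F1: fails — nRo but no w with oR²w and nR²w.
F2: satisfies the condition.
F3: satisfies the condition.
F4: fails — sRu but no w with uR²w and sR²w.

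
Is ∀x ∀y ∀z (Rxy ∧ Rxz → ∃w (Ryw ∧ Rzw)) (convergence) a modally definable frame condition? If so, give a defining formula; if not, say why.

Yes — defined by ◇□r → □◇r

This is a Sahlqvist condition; the .2 axiom ◇□r → □◇r defines it.
Suppose ◇□r→□◇r is valid. Take Rxy, Rxz and set V(r)={w : Ryw}. Then □r at y so ◇□r at x, so □◇r at x, so ◇r at z, giving w with Rzw and Ryw.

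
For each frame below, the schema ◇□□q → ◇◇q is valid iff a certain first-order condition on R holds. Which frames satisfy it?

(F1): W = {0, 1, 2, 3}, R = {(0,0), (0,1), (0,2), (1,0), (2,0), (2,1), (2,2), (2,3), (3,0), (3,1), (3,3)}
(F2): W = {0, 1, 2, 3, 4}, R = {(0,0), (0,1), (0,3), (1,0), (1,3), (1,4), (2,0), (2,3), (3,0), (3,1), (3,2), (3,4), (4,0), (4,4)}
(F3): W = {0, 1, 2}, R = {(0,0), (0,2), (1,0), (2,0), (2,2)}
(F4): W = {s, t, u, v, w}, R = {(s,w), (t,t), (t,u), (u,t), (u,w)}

(F1), (F2), (F3)

This is the axiom for a generalized confluence (Geach) condition; its first-order frame correspondent is ∀x ∀y (xRy → ∃w (yR²w ∧ xR²w)).
(F1): condition met.
(F2): condition met.
(F3): condition met.
(F4): fails — sRw but no w* with wR²w* and sR²w*.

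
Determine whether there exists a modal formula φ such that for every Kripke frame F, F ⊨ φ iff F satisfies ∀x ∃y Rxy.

Yes — defined by □q → ◇q

The condition is seriality. A defining modal formula is □q → ◇q.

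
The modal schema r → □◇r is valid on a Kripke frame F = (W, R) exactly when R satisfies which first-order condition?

Symmetry

This is the B axiom.
Its frame correspondent is symmetry — ∀x ∀y (Rxy → Ryx).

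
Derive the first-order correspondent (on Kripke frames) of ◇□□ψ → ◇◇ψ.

This is a Sahlqvist (Geach-type) schema ◇^1□^2ψ → □^0◇^2ψ.
Minimal-valuation argument: fix x; take any y with xR^1y and any z with xR^0z. Set V(ψ) to the set of worlds R-reachable from y in exactly 2 steps. Then □^2ψ holds at y, so the antecedent holds at x; validity forces ◇^2ψ at z, giving a w with zR^2w and yR^2w.
First-order correspondent: ∀x ∀y (xRy → ∃w (yR²w ∧ xR²w)).

∀x ∀y (xRy → ∃w (yR²w ∧ xR²w))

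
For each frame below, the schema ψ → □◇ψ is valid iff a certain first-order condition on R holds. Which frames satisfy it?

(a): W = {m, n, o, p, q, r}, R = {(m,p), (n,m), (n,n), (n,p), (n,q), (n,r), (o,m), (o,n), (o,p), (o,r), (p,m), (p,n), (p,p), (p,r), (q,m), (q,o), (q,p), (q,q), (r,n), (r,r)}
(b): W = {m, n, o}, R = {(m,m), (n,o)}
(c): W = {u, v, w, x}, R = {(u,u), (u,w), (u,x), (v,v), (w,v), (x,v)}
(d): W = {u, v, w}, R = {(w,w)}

(d)

This is the axiom for symmetry; its first-order frame correspondent is ∀x ∀y (Rxy → Ryx).
(a): fails — Rom but not Rmo.
(b): fails — Rno but not Ron.
(c): fails — Ruw but not Rwu.
(d): holds.
Valid on: (d).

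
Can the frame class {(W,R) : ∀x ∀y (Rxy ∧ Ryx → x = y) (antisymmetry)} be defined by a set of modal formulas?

Not modally definable

If a class were modally definable it would be closed under surjective bounded morphisms (Goldblatt–Thomason).
The 8-cycle (worlds a,b,c,d,e,f,g,h with a→b→c→d→e→f→g→h→a) is antisymmetric. Sending even-indexed worlds to a and odd-indexed worlds to b is a surjective bounded morphism onto the two-world frame with a↔b, which is not antisymmetric.
So the class is not modally definable.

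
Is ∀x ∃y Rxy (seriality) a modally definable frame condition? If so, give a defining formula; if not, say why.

This is a Sahlqvist condition; the D axiom □r → ◇r defines it.
Suppose □r→◇r is valid. At any x set V(r)=W. Then □r at x, so ◇r at x, so x has a successor.

Yes — defined by □r → ◇r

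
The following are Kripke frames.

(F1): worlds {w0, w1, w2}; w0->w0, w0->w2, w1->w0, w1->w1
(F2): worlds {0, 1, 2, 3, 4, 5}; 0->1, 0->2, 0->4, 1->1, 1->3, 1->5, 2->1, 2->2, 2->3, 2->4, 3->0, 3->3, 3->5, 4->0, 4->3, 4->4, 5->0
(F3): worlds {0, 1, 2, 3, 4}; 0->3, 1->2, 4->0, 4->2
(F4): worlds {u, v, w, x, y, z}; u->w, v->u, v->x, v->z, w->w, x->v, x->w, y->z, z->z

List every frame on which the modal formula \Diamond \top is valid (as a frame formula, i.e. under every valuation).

The schema corresponds to seriality: \forall x \exists y Rxy.
(F1): fails — world w2 has no successor.
(F2): satisfies the condition.
(F3): fails — world 2 has no successor.
(F4): satisfies the condition.

(F2), (F4)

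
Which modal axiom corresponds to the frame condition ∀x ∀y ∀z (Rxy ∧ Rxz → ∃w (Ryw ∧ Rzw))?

◇□s → □◇s

This is convergence; the standard corresponding axiom is .2: ◇□s → □◇s.
Suppose ◇□s→□◇s is valid. Take Rxy, Rxz and set V(s)={w : Ryw}. Then □s at y so ◇□s at x, so □◇s at x, so ◇s at z, giving w with Rzw and Ryw.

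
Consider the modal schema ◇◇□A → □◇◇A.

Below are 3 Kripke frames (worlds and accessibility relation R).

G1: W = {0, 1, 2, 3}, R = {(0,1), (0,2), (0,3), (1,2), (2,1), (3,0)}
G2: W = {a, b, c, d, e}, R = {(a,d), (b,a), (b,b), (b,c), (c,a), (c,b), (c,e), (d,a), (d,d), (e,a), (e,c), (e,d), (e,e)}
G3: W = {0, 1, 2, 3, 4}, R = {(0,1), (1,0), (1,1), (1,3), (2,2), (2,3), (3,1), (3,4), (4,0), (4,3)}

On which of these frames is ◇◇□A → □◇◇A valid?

This is the axiom for a generalized confluence (Geach) condition; its first-order frame correspondent is ∀x ∀y ∀z ((xR²y ∧ xRz) → ∃w (yRw ∧ zR²w)).
G1: fails — 0R²1, 0R1 but no w with 1Rw and 1R²w.
G2: condition met.
G3: condition met.
Valid on: G2, G3.

G2, G3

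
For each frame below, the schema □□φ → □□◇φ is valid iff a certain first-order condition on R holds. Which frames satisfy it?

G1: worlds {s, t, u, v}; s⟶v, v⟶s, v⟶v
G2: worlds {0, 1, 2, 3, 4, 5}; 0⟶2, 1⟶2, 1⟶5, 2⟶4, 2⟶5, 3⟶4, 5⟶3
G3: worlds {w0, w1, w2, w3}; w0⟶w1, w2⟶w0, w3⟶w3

G1

This is the axiom for a generalized confluence (Geach) condition; its first-order frame correspondent is ∀x ∀z (xR²z → ∃w (xR²w ∧ zRw)).
G1: holds.
G2: fails — 0R²4 but no w with 0R²w and 4Rw.
G3: fails — w2R²w1 but no w with w2R²w and w1Rw.
Valid on: G1.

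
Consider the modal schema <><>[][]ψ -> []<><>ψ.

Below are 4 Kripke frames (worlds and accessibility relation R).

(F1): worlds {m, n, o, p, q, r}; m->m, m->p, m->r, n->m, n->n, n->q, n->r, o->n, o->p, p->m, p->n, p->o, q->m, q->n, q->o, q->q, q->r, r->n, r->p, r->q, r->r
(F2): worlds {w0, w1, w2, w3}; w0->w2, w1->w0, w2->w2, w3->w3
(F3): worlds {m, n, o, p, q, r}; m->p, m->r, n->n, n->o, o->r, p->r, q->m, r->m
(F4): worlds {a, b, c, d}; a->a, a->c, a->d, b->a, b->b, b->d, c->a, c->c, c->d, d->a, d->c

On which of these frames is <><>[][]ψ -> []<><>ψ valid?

This is the axiom for a generalized confluence (Geach) condition; its first-order frame correspondent is forall x forall y forall z ((x R^2 y & xRz) -> exists w (y R^2 w & z R^2 w)).
(F1): condition met.
(F2): condition met.
(F3): fails — mR²r, mRp but no w with rR²w and pR²w.
(F4): condition met.

(F1), (F2), (F4)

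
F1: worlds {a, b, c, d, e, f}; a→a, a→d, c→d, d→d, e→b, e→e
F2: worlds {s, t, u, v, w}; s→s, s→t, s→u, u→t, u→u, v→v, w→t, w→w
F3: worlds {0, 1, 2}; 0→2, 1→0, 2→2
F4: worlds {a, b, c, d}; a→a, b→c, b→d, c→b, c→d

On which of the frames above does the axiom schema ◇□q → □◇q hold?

F3

The schema corresponds to convergence: ∀x ∀y ∀z (Rxy ∧ Rxz → ∃w (Ryw ∧ Rzw)).
F1: fails — Reb and Reb but b and b have no common successor.
F2: fails — Rsu and Rst but u and t have no common successor.
F3: holds.
F4: fails — Rbc and Rbd but c and d have no common successor.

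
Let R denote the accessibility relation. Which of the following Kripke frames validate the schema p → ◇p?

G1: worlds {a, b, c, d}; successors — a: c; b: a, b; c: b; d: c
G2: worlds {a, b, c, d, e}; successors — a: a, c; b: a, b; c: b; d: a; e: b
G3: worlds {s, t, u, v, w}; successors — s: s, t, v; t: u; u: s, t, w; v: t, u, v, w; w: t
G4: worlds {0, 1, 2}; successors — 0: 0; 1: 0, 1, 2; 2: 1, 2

G4

Frame correspondent (Sahlqvist): ∀x Rxx — i.e. reflexivity.
G1: fails — world a does not see itself.
G2: fails — world c does not see itself.
G3: fails — world t does not see itself.
G4: satisfies the condition.
Valid on: G4.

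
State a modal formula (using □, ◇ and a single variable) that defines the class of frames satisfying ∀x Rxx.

□q → q

A defining formula is □q → q (the T axiom).
Suppose □q→q is valid. At any x set V(q)={w : Rxw}. Then □q holds at x, so q holds at x, i.e. Rxx.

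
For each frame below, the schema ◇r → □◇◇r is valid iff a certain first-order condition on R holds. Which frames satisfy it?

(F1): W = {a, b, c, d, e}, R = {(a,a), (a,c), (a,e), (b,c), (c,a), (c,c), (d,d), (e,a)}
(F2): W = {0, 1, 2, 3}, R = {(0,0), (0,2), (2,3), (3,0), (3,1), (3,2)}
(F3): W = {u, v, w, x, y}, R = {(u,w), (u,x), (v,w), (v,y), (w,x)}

The schema corresponds to a generalized confluence (Geach) condition: ∀x ∀y ∀z ((xRy ∧ xRz) → ∃w (y = w ∧ zR²w)).
(F1): condition met.
(F2): fails — 3R0, 3R1 but no w with 0=w and 1R²w.
(F3): fails — uRw, uRw but no t with w=t and wR²t.
Valid on: (F1).

(F1)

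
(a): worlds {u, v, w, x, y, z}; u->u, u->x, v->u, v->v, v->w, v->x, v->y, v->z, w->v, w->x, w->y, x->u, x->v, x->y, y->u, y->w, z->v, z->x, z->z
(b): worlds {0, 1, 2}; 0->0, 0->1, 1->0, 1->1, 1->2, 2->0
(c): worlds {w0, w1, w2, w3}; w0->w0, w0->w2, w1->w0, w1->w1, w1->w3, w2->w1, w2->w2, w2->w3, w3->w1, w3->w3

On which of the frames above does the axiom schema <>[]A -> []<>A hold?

(b)

This is the axiom for convergence; its first-order frame correspondent is forall x forall y forall z (Rxy & Rxz -> exists w (Ryw & Rzw)).
(a): fails — Rvz and Rvy but z and y have no common successor.
(b): condition met.
(c): fails — Rw1w0 and Rw1w3 but w0 and w3 have no common successor.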